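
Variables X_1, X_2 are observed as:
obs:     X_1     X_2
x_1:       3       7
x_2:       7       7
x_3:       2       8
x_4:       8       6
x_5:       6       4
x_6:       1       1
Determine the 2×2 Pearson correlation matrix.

Step 1 — column means:
  mean(X_1) = (3 + 7 + 2 + 8 + 6 + 1) / 6 = 27/6 = 4.5
  mean(X_2) = (7 + 7 + 8 + 6 + 4 + 1) / 6 = 33/6 = 5.5

Step 2 — sample variances and covariances s[i,j] = (1/(n-1)) · Σ_k (x_{k,i} - mean_i) · (x_{k,j} - mean_j), with n-1 = 5:
  s[X_1,X_1] = ((-1.5)·(-1.5) + (2.5)·(2.5) + (-2.5)·(-2.5) + (3.5)·(3.5) + (1.5)·(1.5) + (-3.5)·(-3.5)) / 5 = 41.5/5 = 8.3
  s[X_1,X_2] = ((-1.5)·(1.5) + (2.5)·(1.5) + (-2.5)·(2.5) + (3.5)·(0.5) + (1.5)·(-1.5) + (-3.5)·(-4.5)) / 5 = 10.5/5 = 2.1
  s[X_2,X_2] = ((1.5)·(1.5) + (1.5)·(1.5) + (2.5)·(2.5) + (0.5)·(0.5) + (-1.5)·(-1.5) + (-4.5)·(-4.5)) / 5 = 33.5/5 = 6.7
  Sample standard deviations s_i = √(s[i,i]):
  s(X_1) = √(8.3) = 2.881
  s(X_2) = √(6.7) = 2.5884

Step 3 — r_{ij} = s_{ij} / (s_i · s_j):
  r[X_1,X_1] = 1 (diagonal).
  r[X_1,X_2] = 2.1 / (2.881 · 2.5884) = 2.1 / 7.4572 = 0.2816
  r[X_2,X_2] = 1 (diagonal).

R is symmetric with unit diagonal. Assembling:

R = [[1, 0.2816],
 [0.2816, 1]]


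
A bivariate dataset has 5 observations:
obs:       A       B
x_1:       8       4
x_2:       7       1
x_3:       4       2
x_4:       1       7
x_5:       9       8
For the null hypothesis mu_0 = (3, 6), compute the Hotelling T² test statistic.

Step 1 — sample mean vector:
  mean(A) = (8 + 7 + 4 + 1 + 9) / 5 = 29/5 = 5.8
  mean(B) = (4 + 1 + 2 + 7 + 8) / 5 = 22/5 = 4.4
  x̄ = (5.8, 4.4),  deviation x̄ - mu_0 = (5.8, 4.4) - (3, 6) = (2.8, -1.6).

Step 2 — sample covariance matrix, S[i,j] = (1/(n-1)) · Σ_k (x_{k,i} - mean_i) · (x_{k,j} - mean_j), divisor n-1 = 4:
  S[A,A] = ((2.2)·(2.2) + (1.2)·(1.2) + (-1.8)·(-1.8) + (-4.8)·(-4.8) + (3.2)·(3.2)) / 4 = 42.8/4 = 10.7
  S[A,B] = ((2.2)·(-0.4) + (1.2)·(-3.4) + (-1.8)·(-2.4) + (-4.8)·(2.6) + (3.2)·(3.6)) / 4 = -1.6/4 = -0.4
  S[B,B] = ((-0.4)·(-0.4) + (-3.4)·(-3.4) + (-2.4)·(-2.4) + (2.6)·(2.6) + (3.6)·(3.6)) / 4 = 37.2/4 = 9.3
  S = [[10.7, -0.4],
 [-0.4, 9.3]].

Step 3 — invert S. det(S) = 10.7·9.3 - (-0.4)² = 99.35.
  S^{-1} = (1/det) · [[d, -b], [-b, a]] = [[0.0936, 0.004],
 [0.004, 0.1077]].

Step 4 — quadratic form (x̄ - mu_0)^T · S^{-1} · (x̄ - mu_0):
  S^{-1} · (x̄ - mu_0) = (0.2557, -0.161),
  (x̄ - mu_0)^T · [...] = (2.8)·(0.2557) + (-1.6)·(-0.161) = 0.9735.

Step 5 — scale by n: T² = 5 · 0.9735 = 4.8676.

T² ≈ 4.8676


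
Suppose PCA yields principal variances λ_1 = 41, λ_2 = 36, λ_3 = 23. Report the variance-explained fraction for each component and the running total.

Step 1 — total variance = trace(Sigma) = Σ λ_i = 41 + 36 + 23 = 100.

Step 2 — fraction explained by component i = λ_i / Σ λ:
  PC1: 41/100 = 0.41
  PC2: 36/100 = 0.36
  PC3: 23/100 = 0.23

Step 3 — cumulative fraction after k components = (λ_1 + ... + λ_k) / Σ λ:
  k = 1: 41/100 = 0.41
  k = 2: (41 + 36)/100 = 77/100 = 0.77
  k = 3: (41 + 36 + 23)/100 = 100/100 = 1

Summary (fraction, with percent):

explained: PC1 0.41 (41%), PC2 0.36 (36%), PC3 0.23 (23%);  cumulative: 0.41, 0.77, 1


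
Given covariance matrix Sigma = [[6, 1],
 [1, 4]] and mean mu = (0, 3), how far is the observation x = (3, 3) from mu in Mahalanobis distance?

Step 1 — centre the observation: (x - mu) = (3, 0).

Step 2 — invert Sigma. det(Sigma) = 6·4 - (1)² = 23.
  Sigma^{-1} = (1/det) · [[d, -b], [-b, a]] = [[0.1739, -0.0435],
 [-0.0435, 0.2609]].

Step 3 — form the quadratic (x - mu)^T · Sigma^{-1} · (x - mu):
  Sigma^{-1} · (x - mu) = (0.5217, -0.1304).
  (x - mu)^T · [Sigma^{-1} · (x - mu)] = (3)·(0.5217) + (0)·(-0.1304) = 1.5652.

Step 4 — take square root: d = √(1.5652) ≈ 1.2511.

d(x, mu) = √(1.5652) ≈ 1.2511


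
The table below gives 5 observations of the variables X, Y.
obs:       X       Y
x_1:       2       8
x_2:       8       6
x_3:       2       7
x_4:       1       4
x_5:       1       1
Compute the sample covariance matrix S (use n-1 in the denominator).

Step 1 — column means:
  mean(X) = (2 + 8 + 2 + 1 + 1) / 5 = 14/5 = 2.8
  mean(Y) = (8 + 6 + 7 + 4 + 1) / 5 = 26/5 = 5.2

Step 2 — sample covariance S[i,j] = (1/(n-1)) · Σ_k (x_{k,i} - mean_i) · (x_{k,j} - mean_j), with n-1 = 4.
  S[X,X] = ((-0.8)·(-0.8) + (5.2)·(5.2) + (-0.8)·(-0.8) + (-1.8)·(-1.8) + (-1.8)·(-1.8)) / 4 = 34.8/4 = 8.7
  S[X,Y] = ((-0.8)·(2.8) + (5.2)·(0.8) + (-0.8)·(1.8) + (-1.8)·(-1.2) + (-1.8)·(-4.2)) / 4 = 10.2/4 = 2.55
  S[Y,Y] = ((2.8)·(2.8) + (0.8)·(0.8) + (1.8)·(1.8) + (-1.2)·(-1.2) + (-4.2)·(-4.2)) / 4 = 30.8/4 = 7.7

S is symmetric (S[j,i] = S[i,j]). Assembling:

S = [[8.7, 2.55],
 [2.55, 7.7]]


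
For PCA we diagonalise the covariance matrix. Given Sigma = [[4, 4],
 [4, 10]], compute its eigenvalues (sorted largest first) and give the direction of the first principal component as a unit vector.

Step 1 — characteristic polynomial of 2×2 Sigma:
  det(Sigma - λI) = λ² - trace · λ + det = 0.
  trace = 4 + 10 = 14, det = 4·10 - (4)² = 24.
Step 2 — discriminant:
  Δ = trace² - 4·det = 196 - 96 = 100.
Step 3 — eigenvalues:
  λ = (trace ± √Δ)/2 = (14 ± 10)/2,
  λ_1 = 12,  λ_2 = 2.

Step 4 — unit eigenvector for λ_1: solve (Sigma - λ_1 I)v = 0. First row:
  (4 - 12)·v_x + (4)·v_y = 0, i.e. (-8)·v_x + (4)·v_y = 0,
  so v ∝ (b, λ_1 - a) = (4, 8) = u.
  ||u|| = √((4)² + (8)²) = √(80) ≈ 8.9443,
  v_1 = u/||u|| ≈ (0.4472, 0.8944) (||v_1|| = 1).

λ_1 = 12,  λ_2 = 2;  v_1 ≈ (0.4472, 0.8944)


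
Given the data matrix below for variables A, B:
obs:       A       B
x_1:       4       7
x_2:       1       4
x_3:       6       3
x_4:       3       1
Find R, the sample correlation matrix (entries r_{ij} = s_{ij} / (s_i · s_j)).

Step 1 — column means:
  mean(A) = (4 + 1 + 6 + 3) / 4 = 14/4 = 3.5
  mean(B) = (7 + 4 + 3 + 1) / 4 = 15/4 = 3.75

Step 2 — sample variances and covariances s[i,j] = (1/(n-1)) · Σ_k (x_{k,i} - mean_i) · (x_{k,j} - mean_j), with n-1 = 3:
  s[A,A] = ((0.5)·(0.5) + (-2.5)·(-2.5) + (2.5)·(2.5) + (-0.5)·(-0.5)) / 3 = 13/3 = 4.3333
  s[A,B] = ((0.5)·(3.25) + (-2.5)·(0.25) + (2.5)·(-0.75) + (-0.5)·(-2.75)) / 3 = 0.5/3 = 0.1667
  s[B,B] = ((3.25)·(3.25) + (0.25)·(0.25) + (-0.75)·(-0.75) + (-2.75)·(-2.75)) / 3 = 18.75/3 = 6.25
  Sample standard deviations s_i = √(s[i,i]):
  s(A) = √(4.3333) = 2.0817
  s(B) = √(6.25) = 2.5

Step 3 — r_{ij} = s_{ij} / (s_i · s_j):
  r[A,A] = 1 (diagonal).
  r[A,B] = 0.1667 / (2.0817 · 2.5) = 0.1667 / 5.2042 = 0.032
  r[B,B] = 1 (diagonal).

R is symmetric with unit diagonal. Assembling:

R = [[1, 0.032],
 [0.032, 1]]


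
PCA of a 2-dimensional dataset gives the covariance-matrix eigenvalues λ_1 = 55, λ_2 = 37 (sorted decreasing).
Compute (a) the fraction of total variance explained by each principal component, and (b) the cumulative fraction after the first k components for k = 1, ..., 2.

Step 1 — total variance = trace(Sigma) = Σ λ_i = 55 + 37 = 92.

Step 2 — fraction explained by component i = λ_i / Σ λ:
  PC1: 55/92 = 0.5978
  PC2: 37/92 = 0.4022

Step 3 — cumulative fraction after k components = (λ_1 + ... + λ_k) / Σ λ:
  k = 1: 55/92 = 0.5978
  k = 2: (55 + 37)/92 = 92/92 = 1

Summary (fraction, with percent):

explained: PC1 0.5978 (59.78%), PC2 0.4022 (40.22%);  cumulative: 0.5978, 1


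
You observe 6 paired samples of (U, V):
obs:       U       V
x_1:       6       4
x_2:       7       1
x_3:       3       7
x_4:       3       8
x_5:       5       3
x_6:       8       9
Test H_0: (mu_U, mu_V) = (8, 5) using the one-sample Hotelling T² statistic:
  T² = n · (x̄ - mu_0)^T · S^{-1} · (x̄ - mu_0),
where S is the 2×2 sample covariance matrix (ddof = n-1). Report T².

Step 1 — sample mean vector:
  mean(U) = (6 + 7 + 3 + 3 + 5 + 8) / 6 = 32/6 = 5.3333
  mean(V) = (4 + 1 + 7 + 8 + 3 + 9) / 6 = 32/6 = 5.3333
  x̄ = (5.3333, 5.3333),  deviation x̄ - mu_0 = (5.3333, 5.3333) - (8, 5) = (-2.6667, 0.3333).

Step 2 — sample covariance matrix, S[i,j] = (1/(n-1)) · Σ_k (x_{k,i} - mean_i) · (x_{k,j} - mean_j), divisor n-1 = 5:
  S[U,U] = ((0.6667)·(0.6667) + (1.6667)·(1.6667) + (-2.3333)·(-2.3333) + (-2.3333)·(-2.3333) + (-0.3333)·(-0.3333) + (2.6667)·(2.6667)) / 5 = 21.3333/5 = 4.2667
  S[U,V] = ((0.6667)·(-1.3333) + (1.6667)·(-4.3333) + (-2.3333)·(1.6667) + (-2.3333)·(2.6667) + (-0.3333)·(-2.3333) + (2.6667)·(3.6667)) / 5 = -7.6667/5 = -1.5333
  S[V,V] = ((-1.3333)·(-1.3333) + (-4.3333)·(-4.3333) + (1.6667)·(1.6667) + (2.6667)·(2.6667) + (-2.3333)·(-2.3333) + (3.6667)·(3.6667)) / 5 = 49.3333/5 = 9.8667
  S = [[4.2667, -1.5333],
 [-1.5333, 9.8667]].

Step 3 — invert S. det(S) = 4.2667·9.8667 - (-1.5333)² = 39.7467.
  S^{-1} = (1/det) · [[d, -b], [-b, a]] = [[0.2482, 0.0386],
 [0.0386, 0.1073]].

Step 4 — quadratic form (x̄ - mu_0)^T · S^{-1} · (x̄ - mu_0):
  S^{-1} · (x̄ - mu_0) = (-0.6491, -0.0671),
  (x̄ - mu_0)^T · [...] = (-2.6667)·(-0.6491) + (0.3333)·(-0.0671) = 1.7086.

Step 5 — scale by n: T² = 6 · 1.7086 = 10.2516.

T² ≈ 10.2516


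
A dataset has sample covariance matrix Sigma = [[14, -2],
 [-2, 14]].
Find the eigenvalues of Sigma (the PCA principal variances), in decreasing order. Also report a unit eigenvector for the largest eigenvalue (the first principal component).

Step 1 — characteristic polynomial of 2×2 Sigma:
  det(Sigma - λI) = λ² - trace · λ + det = 0.
  trace = 14 + 14 = 28, det = 14·14 - (-2)² = 192.
Step 2 — discriminant:
  Δ = trace² - 4·det = 784 - 768 = 16.
Step 3 — eigenvalues:
  λ = (trace ± √Δ)/2 = (28 ± 4)/2,
  λ_1 = 16,  λ_2 = 12.

Step 4 — unit eigenvector for λ_1: solve (Sigma - λ_1 I)v = 0. First row:
  (14 - 16)·v_x + (-2)·v_y = 0, i.e. (-2)·v_x + (-2)·v_y = 0,
  so v ∝ (b, λ_1 - a) = (-2, 2); multiply by -1 so the first entry is positive: u = (2, -2).
  ||u|| = √((2)² + (-2)²) = √(8) ≈ 2.8284,
  v_1 = u/||u|| ≈ (0.7071, -0.7071) (||v_1|| = 1).

λ_1 = 16,  λ_2 = 12;  v_1 ≈ (0.7071, -0.7071)


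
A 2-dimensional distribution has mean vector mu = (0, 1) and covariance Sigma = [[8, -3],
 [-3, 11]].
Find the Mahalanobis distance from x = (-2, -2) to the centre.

Step 1 — centre the observation: (x - mu) = (-2, -3).

Step 2 — invert Sigma. det(Sigma) = 8·11 - (-3)² = 79.
  Sigma^{-1} = (1/det) · [[d, -b], [-b, a]] = [[0.1392, 0.038],
 [0.038, 0.1013]].

Step 3 — form the quadratic (x - mu)^T · Sigma^{-1} · (x - mu):
  Sigma^{-1} · (x - mu) = (-0.3924, -0.3797).
  (x - mu)^T · [Sigma^{-1} · (x - mu)] = (-2)·(-0.3924) + (-3)·(-0.3797) = 1.9241.

Step 4 — take square root: d = √(1.9241) ≈ 1.3871.

d(x, mu) = √(1.9241) ≈ 1.3871


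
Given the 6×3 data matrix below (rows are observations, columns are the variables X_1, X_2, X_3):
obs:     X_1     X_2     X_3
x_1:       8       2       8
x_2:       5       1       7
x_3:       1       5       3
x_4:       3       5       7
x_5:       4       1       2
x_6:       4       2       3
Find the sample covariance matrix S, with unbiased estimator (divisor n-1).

Step 1 — column means:
  mean(X_1) = (8 + 5 + 1 + 3 + 4 + 4) / 6 = 25/6 = 4.1667
  mean(X_2) = (2 + 1 + 5 + 5 + 1 + 2) / 6 = 16/6 = 2.6667
  mean(X_3) = (8 + 7 + 3 + 7 + 2 + 3) / 6 = 30/6 = 5

Step 2 — sample covariance S[i,j] = (1/(n-1)) · Σ_k (x_{k,i} - mean_i) · (x_{k,j} - mean_j), with n-1 = 5.
  S[X_1,X_1] = ((3.8333)·(3.8333) + (0.8333)·(0.8333) + (-3.1667)·(-3.1667) + (-1.1667)·(-1.1667) + (-0.1667)·(-0.1667) + (-0.1667)·(-0.1667)) / 5 = 26.8333/5 = 5.3667
  S[X_1,X_2] = ((3.8333)·(-0.6667) + (0.8333)·(-1.6667) + (-3.1667)·(2.3333) + (-1.1667)·(2.3333) + (-0.1667)·(-1.6667) + (-0.1667)·(-0.6667)) / 5 = -13.6667/5 = -2.7333
  S[X_1,X_3] = ((3.8333)·(3) + (0.8333)·(2) + (-3.1667)·(-2) + (-1.1667)·(2) + (-0.1667)·(-3) + (-0.1667)·(-2)) / 5 = 18/5 = 3.6
  S[X_2,X_2] = ((-0.6667)·(-0.6667) + (-1.6667)·(-1.6667) + (2.3333)·(2.3333) + (2.3333)·(2.3333) + (-1.6667)·(-1.6667) + (-0.6667)·(-0.6667)) / 5 = 17.3333/5 = 3.4667
  S[X_2,X_3] = ((-0.6667)·(3) + (-1.6667)·(2) + (2.3333)·(-2) + (2.3333)·(2) + (-1.6667)·(-3) + (-0.6667)·(-2)) / 5 = 1/5 = 0.2
  S[X_3,X_3] = ((3)·(3) + (2)·(2) + (-2)·(-2) + (2)·(2) + (-3)·(-3) + (-2)·(-2)) / 5 = 34/5 = 6.8

S is symmetric (S[j,i] = S[i,j]). Assembling:

S = [[5.3667, -2.7333, 3.6],
 [-2.7333, 3.4667, 0.2],
 [3.6, 0.2, 6.8]]


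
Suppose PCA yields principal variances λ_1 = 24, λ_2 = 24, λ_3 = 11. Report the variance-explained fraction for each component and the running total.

Step 1 — total variance = trace(Sigma) = Σ λ_i = 24 + 24 + 11 = 59.

Step 2 — fraction explained by component i = λ_i / Σ λ:
  PC1: 24/59 = 0.4068
  PC2: 24/59 = 0.4068
  PC3: 11/59 = 0.1864

Step 3 — cumulative fraction after k components = (λ_1 + ... + λ_k) / Σ λ:
  k = 1: 24/59 = 0.4068
  k = 2: (24 + 24)/59 = 48/59 = 0.8136
  k = 3: (24 + 24 + 11)/59 = 59/59 = 1

Summary (fraction, with percent):

explained: PC1 0.4068 (40.68%), PC2 0.4068 (40.68%), PC3 0.1864 (18.64%);  cumulative: 0.4068, 0.8136, 1


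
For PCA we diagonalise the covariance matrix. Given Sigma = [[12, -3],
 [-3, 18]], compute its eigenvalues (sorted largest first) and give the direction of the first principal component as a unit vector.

Step 1 — characteristic polynomial of 2×2 Sigma:
  det(Sigma - λI) = λ² - trace · λ + det = 0.
  trace = 12 + 18 = 30, det = 12·18 - (-3)² = 207.
Step 2 — discriminant:
  Δ = trace² - 4·det = 900 - 828 = 72.
Step 3 — eigenvalues:
  λ = (trace ± √Δ)/2 = (30 ± 8.4853)/2,
  λ_1 = 19.2426,  λ_2 = 10.7574.

Step 4 — unit eigenvector for λ_1: solve (Sigma - λ_1 I)v = 0. First row:
  (12 - 19.2426)·v_x + (-3)·v_y = 0, i.e. (-7.2426)·v_x + (-3)·v_y = 0,
  so v ∝ (b, λ_1 - a) = (-3, 7.2426); multiply by -1 so the first entry is positive: u = (3, -7.2426).
  ||u|| = √((3)² + (-7.2426)²) = √(61.4558) ≈ 7.8394,
  v_1 = u/||u|| ≈ (0.3827, -0.9239) (||v_1|| = 1).

λ_1 = 19.2426,  λ_2 = 10.7574;  v_1 ≈ (0.3827, -0.9239)


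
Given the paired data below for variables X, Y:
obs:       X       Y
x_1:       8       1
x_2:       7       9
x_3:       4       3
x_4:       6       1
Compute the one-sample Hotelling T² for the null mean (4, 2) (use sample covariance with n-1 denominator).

Step 1 — sample mean vector:
  mean(X) = (8 + 7 + 4 + 6) / 4 = 25/4 = 6.25
  mean(Y) = (1 + 9 + 3 + 1) / 4 = 14/4 = 3.5
  x̄ = (6.25, 3.5),  deviation x̄ - mu_0 = (6.25, 3.5) - (4, 2) = (2.25, 1.5).

Step 2 — sample covariance matrix, S[i,j] = (1/(n-1)) · Σ_k (x_{k,i} - mean_i) · (x_{k,j} - mean_j), divisor n-1 = 3:
  S[X,X] = ((1.75)·(1.75) + (0.75)·(0.75) + (-2.25)·(-2.25) + (-0.25)·(-0.25)) / 3 = 8.75/3 = 2.9167
  S[X,Y] = ((1.75)·(-2.5) + (0.75)·(5.5) + (-2.25)·(-0.5) + (-0.25)·(-2.5)) / 3 = 1.5/3 = 0.5
  S[Y,Y] = ((-2.5)·(-2.5) + (5.5)·(5.5) + (-0.5)·(-0.5) + (-2.5)·(-2.5)) / 3 = 43/3 = 14.3333
  S = [[2.9167, 0.5],
 [0.5, 14.3333]].

Step 3 — invert S. det(S) = 2.9167·14.3333 - (0.5)² = 41.5556.
  S^{-1} = (1/det) · [[d, -b], [-b, a]] = [[0.3449, -0.012],
 [-0.012, 0.0702]].

Step 4 — quadratic form (x̄ - mu_0)^T · S^{-1} · (x̄ - mu_0):
  S^{-1} · (x̄ - mu_0) = (0.758, 0.0782),
  (x̄ - mu_0)^T · [...] = (2.25)·(0.758) + (1.5)·(0.0782) = 1.8229.

Step 5 — scale by n: T² = 4 · 1.8229 = 7.2914.

T² ≈ 7.2914


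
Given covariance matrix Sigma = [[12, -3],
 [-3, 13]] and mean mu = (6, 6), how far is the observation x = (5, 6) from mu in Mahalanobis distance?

Step 1 — centre the observation: (x - mu) = (-1, 0).

Step 2 — invert Sigma. det(Sigma) = 12·13 - (-3)² = 147.
  Sigma^{-1} = (1/det) · [[d, -b], [-b, a]] = [[0.0884, 0.0204],
 [0.0204, 0.0816]].

Step 3 — form the quadratic (x - mu)^T · Sigma^{-1} · (x - mu):
  Sigma^{-1} · (x - mu) = (-0.0884, -0.0204).
  (x - mu)^T · [Sigma^{-1} · (x - mu)] = (-1)·(-0.0884) + (0)·(-0.0204) = 0.0884.

Step 4 — take square root: d = √(0.0884) ≈ 0.2974.

d(x, mu) = √(0.0884) ≈ 0.2974


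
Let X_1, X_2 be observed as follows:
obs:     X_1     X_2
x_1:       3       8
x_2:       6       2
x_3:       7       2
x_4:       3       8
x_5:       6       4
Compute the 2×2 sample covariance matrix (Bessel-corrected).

Step 1 — column means:
  mean(X_1) = (3 + 6 + 7 + 3 + 6) / 5 = 25/5 = 5
  mean(X_2) = (8 + 2 + 2 + 8 + 4) / 5 = 24/5 = 4.8

Step 2 — sample covariance S[i,j] = (1/(n-1)) · Σ_k (x_{k,i} - mean_i) · (x_{k,j} - mean_j), with n-1 = 4.
  S[X_1,X_1] = ((-2)·(-2) + (1)·(1) + (2)·(2) + (-2)·(-2) + (1)·(1)) / 4 = 14/4 = 3.5
  S[X_1,X_2] = ((-2)·(3.2) + (1)·(-2.8) + (2)·(-2.8) + (-2)·(3.2) + (1)·(-0.8)) / 4 = -22/4 = -5.5
  S[X_2,X_2] = ((3.2)·(3.2) + (-2.8)·(-2.8) + (-2.8)·(-2.8) + (3.2)·(3.2) + (-0.8)·(-0.8)) / 4 = 36.8/4 = 9.2

S is symmetric (S[j,i] = S[i,j]). Assembling:

S = [[3.5, -5.5],
 [-5.5, 9.2]]


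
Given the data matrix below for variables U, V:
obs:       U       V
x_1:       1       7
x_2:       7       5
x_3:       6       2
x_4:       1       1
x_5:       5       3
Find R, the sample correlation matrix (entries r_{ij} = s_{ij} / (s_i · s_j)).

Step 1 — column means:
  mean(U) = (1 + 7 + 6 + 1 + 5) / 5 = 20/5 = 4
  mean(V) = (7 + 5 + 2 + 1 + 3) / 5 = 18/5 = 3.6

Step 2 — sample variances and covariances s[i,j] = (1/(n-1)) · Σ_k (x_{k,i} - mean_i) · (x_{k,j} - mean_j), with n-1 = 4:
  s[U,U] = ((-3)·(-3) + (3)·(3) + (2)·(2) + (-3)·(-3) + (1)·(1)) / 4 = 32/4 = 8
  s[U,V] = ((-3)·(3.4) + (3)·(1.4) + (2)·(-1.6) + (-3)·(-2.6) + (1)·(-0.6)) / 4 = -2/4 = -0.5
  s[V,V] = ((3.4)·(3.4) + (1.4)·(1.4) + (-1.6)·(-1.6) + (-2.6)·(-2.6) + (-0.6)·(-0.6)) / 4 = 23.2/4 = 5.8
  Sample standard deviations s_i = √(s[i,i]):
  s(U) = √(8) = 2.8284
  s(V) = √(5.8) = 2.4083

Step 3 — r_{ij} = s_{ij} / (s_i · s_j):
  r[U,U] = 1 (diagonal).
  r[U,V] = -0.5 / (2.8284 · 2.4083) = -0.5 / 6.8118 = -0.0734
  r[V,V] = 1 (diagonal).

R is symmetric with unit diagonal. Assembling:

R = [[1, -0.0734],
 [-0.0734, 1]]


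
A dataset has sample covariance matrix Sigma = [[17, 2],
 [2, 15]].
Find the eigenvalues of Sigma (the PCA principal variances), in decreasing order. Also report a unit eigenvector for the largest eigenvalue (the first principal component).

Step 1 — characteristic polynomial of 2×2 Sigma:
  det(Sigma - λI) = λ² - trace · λ + det = 0.
  trace = 17 + 15 = 32, det = 17·15 - (2)² = 251.
Step 2 — discriminant:
  Δ = trace² - 4·det = 1024 - 1004 = 20.
Step 3 — eigenvalues:
  λ = (trace ± √Δ)/2 = (32 ± 4.4721)/2,
  λ_1 = 18.2361,  λ_2 = 13.7639.

Step 4 — unit eigenvector for λ_1: solve (Sigma - λ_1 I)v = 0. First row:
  (17 - 18.2361)·v_x + (2)·v_y = 0, i.e. (-1.2361)·v_x + (2)·v_y = 0,
  so v ∝ (b, λ_1 - a) = (2, 1.2361) = u.
  ||u|| = √((2)² + (1.2361)²) = √(5.5279) ≈ 2.3511,
  v_1 = u/||u|| ≈ (0.8507, 0.5257) (||v_1|| = 1).

λ_1 = 18.2361,  λ_2 = 13.7639;  v_1 ≈ (0.8507, 0.5257)


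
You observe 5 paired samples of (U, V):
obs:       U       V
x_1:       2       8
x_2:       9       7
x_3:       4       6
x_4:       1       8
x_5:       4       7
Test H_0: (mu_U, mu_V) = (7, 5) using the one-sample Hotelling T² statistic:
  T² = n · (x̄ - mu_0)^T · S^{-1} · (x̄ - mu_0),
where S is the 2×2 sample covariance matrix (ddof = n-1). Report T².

Step 1 — sample mean vector:
  mean(U) = (2 + 9 + 4 + 1 + 4) / 5 = 20/5 = 4
  mean(V) = (8 + 7 + 6 + 8 + 7) / 5 = 36/5 = 7.2
  x̄ = (4, 7.2),  deviation x̄ - mu_0 = (4, 7.2) - (7, 5) = (-3, 2.2).

Step 2 — sample covariance matrix, S[i,j] = (1/(n-1)) · Σ_k (x_{k,i} - mean_i) · (x_{k,j} - mean_j), divisor n-1 = 4:
  S[U,U] = ((-2)·(-2) + (5)·(5) + (0)·(0) + (-3)·(-3) + (0)·(0)) / 4 = 38/4 = 9.5
  S[U,V] = ((-2)·(0.8) + (5)·(-0.2) + (0)·(-1.2) + (-3)·(0.8) + (0)·(-0.2)) / 4 = -5/4 = -1.25
  S[V,V] = ((0.8)·(0.8) + (-0.2)·(-0.2) + (-1.2)·(-1.2) + (0.8)·(0.8) + (-0.2)·(-0.2)) / 4 = 2.8/4 = 0.7
  S = [[9.5, -1.25],
 [-1.25, 0.7]].

Step 3 — invert S. det(S) = 9.5·0.7 - (-1.25)² = 5.0875.
  S^{-1} = (1/det) · [[d, -b], [-b, a]] = [[0.1376, 0.2457],
 [0.2457, 1.8673]].

Step 4 — quadratic form (x̄ - mu_0)^T · S^{-1} · (x̄ - mu_0):
  S^{-1} · (x̄ - mu_0) = (0.1278, 3.371),
  (x̄ - mu_0)^T · [...] = (-3)·(0.1278) + (2.2)·(3.371) = 7.0329.

Step 5 — scale by n: T² = 5 · 7.0329 = 35.1646.

T² ≈ 35.1646


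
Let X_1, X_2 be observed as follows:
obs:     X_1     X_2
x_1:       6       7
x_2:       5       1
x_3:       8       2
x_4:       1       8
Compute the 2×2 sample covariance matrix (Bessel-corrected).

Step 1 — column means:
  mean(X_1) = (6 + 5 + 8 + 1) / 4 = 20/4 = 5
  mean(X_2) = (7 + 1 + 2 + 8) / 4 = 18/4 = 4.5

Step 2 — sample covariance S[i,j] = (1/(n-1)) · Σ_k (x_{k,i} - mean_i) · (x_{k,j} - mean_j), with n-1 = 3.
  S[X_1,X_1] = ((1)·(1) + (0)·(0) + (3)·(3) + (-4)·(-4)) / 3 = 26/3 = 8.6667
  S[X_1,X_2] = ((1)·(2.5) + (0)·(-3.5) + (3)·(-2.5) + (-4)·(3.5)) / 3 = -19/3 = -6.3333
  S[X_2,X_2] = ((2.5)·(2.5) + (-3.5)·(-3.5) + (-2.5)·(-2.5) + (3.5)·(3.5)) / 3 = 37/3 = 12.3333

S is symmetric (S[j,i] = S[i,j]). Assembling:

S = [[8.6667, -6.3333],
 [-6.3333, 12.3333]]


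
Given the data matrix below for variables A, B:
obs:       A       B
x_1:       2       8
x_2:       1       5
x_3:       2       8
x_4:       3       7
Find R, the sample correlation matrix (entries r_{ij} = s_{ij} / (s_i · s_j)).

Step 1 — column means:
  mean(A) = (2 + 1 + 2 + 3) / 4 = 8/4 = 2
  mean(B) = (8 + 5 + 8 + 7) / 4 = 28/4 = 7

Step 2 — sample variances and covariances s[i,j] = (1/(n-1)) · Σ_k (x_{k,i} - mean_i) · (x_{k,j} - mean_j), with n-1 = 3:
  s[A,A] = ((0)·(0) + (-1)·(-1) + (0)·(0) + (1)·(1)) / 3 = 2/3 = 0.6667
  s[A,B] = ((0)·(1) + (-1)·(-2) + (0)·(1) + (1)·(0)) / 3 = 2/3 = 0.6667
  s[B,B] = ((1)·(1) + (-2)·(-2) + (1)·(1) + (0)·(0)) / 3 = 6/3 = 2
  Sample standard deviations s_i = √(s[i,i]):
  s(A) = √(0.6667) = 0.8165
  s(B) = √(2) = 1.4142

Step 3 — r_{ij} = s_{ij} / (s_i · s_j):
  r[A,A] = 1 (diagonal).
  r[A,B] = 0.6667 / (0.8165 · 1.4142) = 0.6667 / 1.1547 = 0.5774
  r[B,B] = 1 (diagonal).

R is symmetric with unit diagonal. Assembling:

R = [[1, 0.5774],
 [0.5774, 1]]


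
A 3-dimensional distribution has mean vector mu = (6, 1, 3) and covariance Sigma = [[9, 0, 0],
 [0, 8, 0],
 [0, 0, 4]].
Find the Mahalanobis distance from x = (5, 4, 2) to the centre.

Step 1 — centre the observation: (x - mu) = (-1, 3, -1).

Step 2 — invert Sigma (cofactor / det for 3×3, or solve directly):
  Sigma^{-1} = [[0.1111, 0, 0],
 [0, 0.125, 0],
 [0, 0, 0.25]].

Step 3 — form the quadratic (x - mu)^T · Sigma^{-1} · (x - mu):
  Sigma^{-1} · (x - mu) = (-0.1111, 0.375, -0.25).
  (x - mu)^T · [Sigma^{-1} · (x - mu)] = (-1)·(-0.1111) + (3)·(0.375) + (-1)·(-0.25) = 1.4861.

Step 4 — take square root: d = √(1.4861) ≈ 1.2191.

d(x, mu) = √(1.4861) ≈ 1.2191


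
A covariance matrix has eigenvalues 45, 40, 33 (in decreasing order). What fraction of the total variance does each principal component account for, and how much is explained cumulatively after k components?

Step 1 — total variance = trace(Sigma) = Σ λ_i = 45 + 40 + 33 = 118.

Step 2 — fraction explained by component i = λ_i / Σ λ:
  PC1: 45/118 = 0.3814
  PC2: 40/118 = 0.339
  PC3: 33/118 = 0.2797

Step 3 — cumulative fraction after k components = (λ_1 + ... + λ_k) / Σ λ:
  k = 1: 45/118 = 0.3814
  k = 2: (45 + 40)/118 = 85/118 = 0.7203
  k = 3: (45 + 40 + 33)/118 = 118/118 = 1

Summary (fraction, with percent):

explained: PC1 0.3814 (38.14%), PC2 0.339 (33.9%), PC3 0.2797 (27.97%);  cumulative: 0.3814, 0.7203, 1


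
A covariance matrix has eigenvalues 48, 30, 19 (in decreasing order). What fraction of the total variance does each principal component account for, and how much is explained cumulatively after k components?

Step 1 — total variance = trace(Sigma) = Σ λ_i = 48 + 30 + 19 = 97.

Step 2 — fraction explained by component i = λ_i / Σ λ:
  PC1: 48/97 = 0.4948
  PC2: 30/97 = 0.3093
  PC3: 19/97 = 0.1959

Step 3 — cumulative fraction after k components = (λ_1 + ... + λ_k) / Σ λ:
  k = 1: 48/97 = 0.4948
  k = 2: (48 + 30)/97 = 78/97 = 0.8041
  k = 3: (48 + 30 + 19)/97 = 97/97 = 1

Summary (fraction, with percent):

explained: PC1 0.4948 (49.48%), PC2 0.3093 (30.93%), PC3 0.1959 (19.59%);  cumulative: 0.4948, 0.8041, 1


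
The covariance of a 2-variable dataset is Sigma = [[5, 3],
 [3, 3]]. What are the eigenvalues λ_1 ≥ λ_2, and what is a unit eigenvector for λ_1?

Step 1 — characteristic polynomial of 2×2 Sigma:
  det(Sigma - λI) = λ² - trace · λ + det = 0.
  trace = 5 + 3 = 8, det = 5·3 - (3)² = 6.
Step 2 — discriminant:
  Δ = trace² - 4·det = 64 - 24 = 40.
Step 3 — eigenvalues:
  λ = (trace ± √Δ)/2 = (8 ± 6.3246)/2,
  λ_1 = 7.1623,  λ_2 = 0.8377.

Step 4 — unit eigenvector for λ_1: solve (Sigma - λ_1 I)v = 0. First row:
  (5 - 7.1623)·v_x + (3)·v_y = 0, i.e. (-2.1623)·v_x + (3)·v_y = 0,
  so v ∝ (b, λ_1 - a) = (3, 2.1623) = u.
  ||u|| = √((3)² + (2.1623)²) = √(13.6754) ≈ 3.698,
  v_1 = u/||u|| ≈ (0.8112, 0.5847) (||v_1|| = 1).

λ_1 = 7.1623,  λ_2 = 0.8377;  v_1 ≈ (0.8112, 0.5847)


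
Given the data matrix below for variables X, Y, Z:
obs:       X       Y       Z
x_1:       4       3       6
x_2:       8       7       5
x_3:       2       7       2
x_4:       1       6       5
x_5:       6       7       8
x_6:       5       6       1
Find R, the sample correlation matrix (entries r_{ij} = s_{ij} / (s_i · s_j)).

Step 1 — column means:
  mean(X) = (4 + 8 + 2 + 1 + 6 + 5) / 6 = 26/6 = 4.3333
  mean(Y) = (3 + 7 + 7 + 6 + 7 + 6) / 6 = 36/6 = 6
  mean(Z) = (6 + 5 + 2 + 5 + 8 + 1) / 6 = 27/6 = 4.5

Step 2 — sample variances and covariances s[i,j] = (1/(n-1)) · Σ_k (x_{k,i} - mean_i) · (x_{k,j} - mean_j), with n-1 = 5:
  s[X,X] = ((-0.3333)·(-0.3333) + (3.6667)·(3.6667) + (-2.3333)·(-2.3333) + (-3.3333)·(-3.3333) + (1.6667)·(1.6667) + (0.6667)·(0.6667)) / 5 = 33.3333/5 = 6.6667
  s[X,Y] = ((-0.3333)·(-3) + (3.6667)·(1) + (-2.3333)·(1) + (-3.3333)·(0) + (1.6667)·(1) + (0.6667)·(0)) / 5 = 4/5 = 0.8
  s[X,Z] = ((-0.3333)·(1.5) + (3.6667)·(0.5) + (-2.3333)·(-2.5) + (-3.3333)·(0.5) + (1.6667)·(3.5) + (0.6667)·(-3.5)) / 5 = 9/5 = 1.8
  s[Y,Y] = ((-3)·(-3) + (1)·(1) + (1)·(1) + (0)·(0) + (1)·(1) + (0)·(0)) / 5 = 12/5 = 2.4
  s[Y,Z] = ((-3)·(1.5) + (1)·(0.5) + (1)·(-2.5) + (0)·(0.5) + (1)·(3.5) + (0)·(-3.5)) / 5 = -3/5 = -0.6
  s[Z,Z] = ((1.5)·(1.5) + (0.5)·(0.5) + (-2.5)·(-2.5) + (0.5)·(0.5) + (3.5)·(3.5) + (-3.5)·(-3.5)) / 5 = 33.5/5 = 6.7
  Sample standard deviations s_i = √(s[i,i]):
  s(X) = √(6.6667) = 2.582
  s(Y) = √(2.4) = 1.5492
  s(Z) = √(6.7) = 2.5884

Step 3 — r_{ij} = s_{ij} / (s_i · s_j):
  r[X,X] = 1 (diagonal).
  r[X,Y] = 0.8 / (2.582 · 1.5492) = 0.8 / 4 = 0.2
  r[X,Z] = 1.8 / (2.582 · 2.5884) = 1.8 / 6.6833 = 0.2693
  r[Y,Y] = 1 (diagonal).
  r[Y,Z] = -0.6 / (1.5492 · 2.5884) = -0.6 / 4.01 = -0.1496
  r[Z,Z] = 1 (diagonal).

R is symmetric with unit diagonal. Assembling:

R = [[1, 0.2, 0.2693],
 [0.2, 1, -0.1496],
 [0.2693, -0.1496, 1]]


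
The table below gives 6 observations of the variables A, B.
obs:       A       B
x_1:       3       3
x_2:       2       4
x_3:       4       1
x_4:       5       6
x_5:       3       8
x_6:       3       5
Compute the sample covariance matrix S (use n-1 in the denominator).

Step 1 — column means:
  mean(A) = (3 + 2 + 4 + 5 + 3 + 3) / 6 = 20/6 = 3.3333
  mean(B) = (3 + 4 + 1 + 6 + 8 + 5) / 6 = 27/6 = 4.5

Step 2 — sample covariance S[i,j] = (1/(n-1)) · Σ_k (x_{k,i} - mean_i) · (x_{k,j} - mean_j), with n-1 = 5.
  S[A,A] = ((-0.3333)·(-0.3333) + (-1.3333)·(-1.3333) + (0.6667)·(0.6667) + (1.6667)·(1.6667) + (-0.3333)·(-0.3333) + (-0.3333)·(-0.3333)) / 5 = 5.3333/5 = 1.0667
  S[A,B] = ((-0.3333)·(-1.5) + (-1.3333)·(-0.5) + (0.6667)·(-3.5) + (1.6667)·(1.5) + (-0.3333)·(3.5) + (-0.3333)·(0.5)) / 5 = 0/5 = 0
  S[B,B] = ((-1.5)·(-1.5) + (-0.5)·(-0.5) + (-3.5)·(-3.5) + (1.5)·(1.5) + (3.5)·(3.5) + (0.5)·(0.5)) / 5 = 29.5/5 = 5.9

S is symmetric (S[j,i] = S[i,j]). Assembling:

S = [[1.0667, 0],
 [0, 5.9]]


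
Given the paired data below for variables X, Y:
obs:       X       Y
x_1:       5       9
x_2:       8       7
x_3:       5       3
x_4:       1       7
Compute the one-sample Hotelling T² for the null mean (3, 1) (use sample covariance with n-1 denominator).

Step 1 — sample mean vector:
  mean(X) = (5 + 8 + 5 + 1) / 4 = 19/4 = 4.75
  mean(Y) = (9 + 7 + 3 + 7) / 4 = 26/4 = 6.5
  x̄ = (4.75, 6.5),  deviation x̄ - mu_0 = (4.75, 6.5) - (3, 1) = (1.75, 5.5).

Step 2 — sample covariance matrix, S[i,j] = (1/(n-1)) · Σ_k (x_{k,i} - mean_i) · (x_{k,j} - mean_j), divisor n-1 = 3:
  S[X,X] = ((0.25)·(0.25) + (3.25)·(3.25) + (0.25)·(0.25) + (-3.75)·(-3.75)) / 3 = 24.75/3 = 8.25
  S[X,Y] = ((0.25)·(2.5) + (3.25)·(0.5) + (0.25)·(-3.5) + (-3.75)·(0.5)) / 3 = -0.5/3 = -0.1667
  S[Y,Y] = ((2.5)·(2.5) + (0.5)·(0.5) + (-3.5)·(-3.5) + (0.5)·(0.5)) / 3 = 19/3 = 6.3333
  S = [[8.25, -0.1667],
 [-0.1667, 6.3333]].

Step 3 — invert S. det(S) = 8.25·6.3333 - (-0.1667)² = 52.2222.
  S^{-1} = (1/det) · [[d, -b], [-b, a]] = [[0.1213, 0.0032],
 [0.0032, 0.158]].

Step 4 — quadratic form (x̄ - mu_0)^T · S^{-1} · (x̄ - mu_0):
  S^{-1} · (x̄ - mu_0) = (0.2298, 0.8745),
  (x̄ - mu_0)^T · [...] = (1.75)·(0.2298) + (5.5)·(0.8745) = 5.2117.

Step 5 — scale by n: T² = 4 · 5.2117 = 20.8468.

T² ≈ 20.8468


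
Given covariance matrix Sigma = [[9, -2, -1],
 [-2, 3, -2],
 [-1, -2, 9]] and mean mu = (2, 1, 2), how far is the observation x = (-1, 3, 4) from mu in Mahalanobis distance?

Step 1 — centre the observation: (x - mu) = (-3, 2, 2).

Step 2 — invert Sigma (cofactor / det for 3×3, or solve directly):
  Sigma^{-1} = [[0.1438, 0.125, 0.0438],
 [0.125, 0.5, 0.125],
 [0.0438, 0.125, 0.1438]].

Step 3 — form the quadratic (x - mu)^T · Sigma^{-1} · (x - mu):
  Sigma^{-1} · (x - mu) = (-0.0937, 0.875, 0.4063).
  (x - mu)^T · [Sigma^{-1} · (x - mu)] = (-3)·(-0.0937) + (2)·(0.875) + (2)·(0.4063) = 2.8438.

Step 4 — take square root: d = √(2.8438) ≈ 1.6863.

d(x, mu) = √(2.8438) ≈ 1.6863


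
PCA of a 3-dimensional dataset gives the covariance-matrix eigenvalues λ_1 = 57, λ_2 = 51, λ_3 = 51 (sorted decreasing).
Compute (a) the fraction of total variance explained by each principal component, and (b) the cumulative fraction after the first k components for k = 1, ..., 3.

Step 1 — total variance = trace(Sigma) = Σ λ_i = 57 + 51 + 51 = 159.

Step 2 — fraction explained by component i = λ_i / Σ λ:
  PC1: 57/159 = 0.3585
  PC2: 51/159 = 0.3208
  PC3: 51/159 = 0.3208

Step 3 — cumulative fraction after k components = (λ_1 + ... + λ_k) / Σ λ:
  k = 1: 57/159 = 0.3585
  k = 2: (57 + 51)/159 = 108/159 = 0.6792
  k = 3: (57 + 51 + 51)/159 = 159/159 = 1

Summary (fraction, with percent):

explained: PC1 0.3585 (35.85%), PC2 0.3208 (32.08%), PC3 0.3208 (32.08%);  cumulative: 0.3585, 0.6792, 1


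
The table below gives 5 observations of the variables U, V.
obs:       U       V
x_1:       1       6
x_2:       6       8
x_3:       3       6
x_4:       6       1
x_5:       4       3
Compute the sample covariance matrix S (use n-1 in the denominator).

Step 1 — column means:
  mean(U) = (1 + 6 + 3 + 6 + 4) / 5 = 20/5 = 4
  mean(V) = (6 + 8 + 6 + 1 + 3) / 5 = 24/5 = 4.8

Step 2 — sample covariance S[i,j] = (1/(n-1)) · Σ_k (x_{k,i} - mean_i) · (x_{k,j} - mean_j), with n-1 = 4.
  S[U,U] = ((-3)·(-3) + (2)·(2) + (-1)·(-1) + (2)·(2) + (0)·(0)) / 4 = 18/4 = 4.5
  S[U,V] = ((-3)·(1.2) + (2)·(3.2) + (-1)·(1.2) + (2)·(-3.8) + (0)·(-1.8)) / 4 = -6/4 = -1.5
  S[V,V] = ((1.2)·(1.2) + (3.2)·(3.2) + (1.2)·(1.2) + (-3.8)·(-3.8) + (-1.8)·(-1.8)) / 4 = 30.8/4 = 7.7

S is symmetric (S[j,i] = S[i,j]). Assembling:

S = [[4.5, -1.5],
 [-1.5, 7.7]]


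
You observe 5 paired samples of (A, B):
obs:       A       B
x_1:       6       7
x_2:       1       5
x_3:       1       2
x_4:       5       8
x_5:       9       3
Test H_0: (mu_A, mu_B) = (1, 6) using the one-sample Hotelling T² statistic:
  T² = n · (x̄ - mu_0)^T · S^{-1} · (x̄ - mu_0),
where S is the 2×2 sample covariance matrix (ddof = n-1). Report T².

Step 1 — sample mean vector:
  mean(A) = (6 + 1 + 1 + 5 + 9) / 5 = 22/5 = 4.4
  mean(B) = (7 + 5 + 2 + 8 + 3) / 5 = 25/5 = 5
  x̄ = (4.4, 5),  deviation x̄ - mu_0 = (4.4, 5) - (1, 6) = (3.4, -1).

Step 2 — sample covariance matrix, S[i,j] = (1/(n-1)) · Σ_k (x_{k,i} - mean_i) · (x_{k,j} - mean_j), divisor n-1 = 4:
  S[A,A] = ((1.6)·(1.6) + (-3.4)·(-3.4) + (-3.4)·(-3.4) + (0.6)·(0.6) + (4.6)·(4.6)) / 4 = 47.2/4 = 11.8
  S[A,B] = ((1.6)·(2) + (-3.4)·(0) + (-3.4)·(-3) + (0.6)·(3) + (4.6)·(-2)) / 4 = 6/4 = 1.5
  S[B,B] = ((2)·(2) + (0)·(0) + (-3)·(-3) + (3)·(3) + (-2)·(-2)) / 4 = 26/4 = 6.5
  S = [[11.8, 1.5],
 [1.5, 6.5]].

Step 3 — invert S. det(S) = 11.8·6.5 - (1.5)² = 74.45.
  S^{-1} = (1/det) · [[d, -b], [-b, a]] = [[0.0873, -0.0201],
 [-0.0201, 0.1585]].

Step 4 — quadratic form (x̄ - mu_0)^T · S^{-1} · (x̄ - mu_0):
  S^{-1} · (x̄ - mu_0) = (0.317, -0.227),
  (x̄ - mu_0)^T · [...] = (3.4)·(0.317) + (-1)·(-0.227) = 1.3048.

Step 5 — scale by n: T² = 5 · 1.3048 = 6.5238.

T² ≈ 6.5238


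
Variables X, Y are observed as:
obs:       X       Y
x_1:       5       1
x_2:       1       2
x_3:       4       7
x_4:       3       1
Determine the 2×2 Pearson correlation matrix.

Step 1 — column means:
  mean(X) = (5 + 1 + 4 + 3) / 4 = 13/4 = 3.25
  mean(Y) = (1 + 2 + 7 + 1) / 4 = 11/4 = 2.75

Step 2 — sample variances and covariances s[i,j] = (1/(n-1)) · Σ_k (x_{k,i} - mean_i) · (x_{k,j} - mean_j), with n-1 = 3:
  s[X,X] = ((1.75)·(1.75) + (-2.25)·(-2.25) + (0.75)·(0.75) + (-0.25)·(-0.25)) / 3 = 8.75/3 = 2.9167
  s[X,Y] = ((1.75)·(-1.75) + (-2.25)·(-0.75) + (0.75)·(4.25) + (-0.25)·(-1.75)) / 3 = 2.25/3 = 0.75
  s[Y,Y] = ((-1.75)·(-1.75) + (-0.75)·(-0.75) + (4.25)·(4.25) + (-1.75)·(-1.75)) / 3 = 24.75/3 = 8.25
  Sample standard deviations s_i = √(s[i,i]):
  s(X) = √(2.9167) = 1.7078
  s(Y) = √(8.25) = 2.8723

Step 3 — r_{ij} = s_{ij} / (s_i · s_j):
  r[X,X] = 1 (diagonal).
  r[X,Y] = 0.75 / (1.7078 · 2.8723) = 0.75 / 4.9054 = 0.1529
  r[Y,Y] = 1 (diagonal).

R is symmetric with unit diagonal. Assembling:

R = [[1, 0.1529],
 [0.1529, 1]]


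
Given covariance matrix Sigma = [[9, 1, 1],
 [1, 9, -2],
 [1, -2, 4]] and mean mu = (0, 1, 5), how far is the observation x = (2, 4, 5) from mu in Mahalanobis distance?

Step 1 — centre the observation: (x - mu) = (2, 3, 0).

Step 2 — invert Sigma (cofactor / det for 3×3, or solve directly):
  Sigma^{-1} = [[0.1181, -0.0221, -0.0406],
 [-0.0221, 0.1292, 0.0701],
 [-0.0406, 0.0701, 0.2952]].

Step 3 — form the quadratic (x - mu)^T · Sigma^{-1} · (x - mu):
  Sigma^{-1} · (x - mu) = (0.1697, 0.3432, 0.1292).
  (x - mu)^T · [Sigma^{-1} · (x - mu)] = (2)·(0.1697) + (3)·(0.3432) + (0)·(0.1292) = 1.369.

Step 4 — take square root: d = √(1.369) ≈ 1.17.

d(x, mu) = √(1.369) ≈ 1.17


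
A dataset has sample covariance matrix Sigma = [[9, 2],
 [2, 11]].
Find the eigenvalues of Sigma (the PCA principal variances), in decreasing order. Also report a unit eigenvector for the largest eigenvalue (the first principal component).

Step 1 — characteristic polynomial of 2×2 Sigma:
  det(Sigma - λI) = λ² - trace · λ + det = 0.
  trace = 9 + 11 = 20, det = 9·11 - (2)² = 95.
Step 2 — discriminant:
  Δ = trace² - 4·det = 400 - 380 = 20.
Step 3 — eigenvalues:
  λ = (trace ± √Δ)/2 = (20 ± 4.4721)/2,
  λ_1 = 12.2361,  λ_2 = 7.7639.

Step 4 — unit eigenvector for λ_1: solve (Sigma - λ_1 I)v = 0. First row:
  (9 - 12.2361)·v_x + (2)·v_y = 0, i.e. (-3.2361)·v_x + (2)·v_y = 0,
  so v ∝ (b, λ_1 - a) = (2, 3.2361) = u.
  ||u|| = √((2)² + (3.2361)²) = √(14.4721) ≈ 3.8042,
  v_1 = u/||u|| ≈ (0.5257, 0.8507) (||v_1|| = 1).

λ_1 = 12.2361,  λ_2 = 7.7639;  v_1 ≈ (0.5257, 0.8507)


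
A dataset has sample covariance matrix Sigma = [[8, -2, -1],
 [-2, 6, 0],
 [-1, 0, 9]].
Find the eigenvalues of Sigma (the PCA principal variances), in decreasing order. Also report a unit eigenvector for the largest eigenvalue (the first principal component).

Step 1 — characteristic polynomial p(λ) = det(λI - Sigma) = λ³ - tr·λ² + c_1·λ - det, where tr = trace, c_1 = sum of the principal 2×2 minors, det = det(Sigma):
  tr = 8 + 6 + 9 = 23,
  c_1 = (8·6 - (-2)²) + (8·9 - (-1)²) + (6·9 - (0)²) = 44 + 71 + 54 = 169,
  det = 8·(6·9 - (0)²) - (-2)·((-2)·9 - (0)·(-1)) + (-1)·((-2)·(0) - 6·(-1)) = 8·(54) - (-2)·(-18) + (-1)·(6) = 390.
  So p(λ) = λ³ - 23λ² + 169λ - 390.
Step 2 — look for an integer root (rational root theorem: any rational root is an integer divisor of 390). Testing λ = 10:
  p(10) = 1000 - 2300 + 1690 - 390 = 0  ✓
  Dividing out (λ - 10): p(λ) = (λ - 10)(λ² - 13λ + 39).
Step 3 — remaining eigenvalues from the quadratic λ² - 13λ + 39 = 0:
  Δ = 13² - 4·39 = 169 - 156 = 13,  λ = (13 ± √13)/2 = (13 ± 3.6056)/2 ≈ 8.3028 or 4.6972.
  Sorted: λ_1 = 10,  λ_2 = 8.3028,  λ_3 = 4.6972  (check: sum = 23 = tr ✓).

Step 4 — unit eigenvector for λ_1 = 10: v spans the null space of (Sigma - λ_1 I), whose rows are
  r_1 = (-2, -2, -1),  r_2 = (-2, -4, 0),  r_3 = (-1, 0, -1).
  v is orthogonal to every row, so take v ∝ r_1 × r_2 = ((-2)·(0) - (-1)·(-4), (-1)·(-2) - (-2)·(0), (-2)·(-4) - (-2)·(-2)) = (-4, 2, 4).
  Rescale (divide by 2; multiply by -1 so the first nonzero entry is positive): u = (2, -1, -2).
  ||u|| = √((2)² + (-1)² + (-2)²) = √(9) = 3,  v_1 = u/||u|| ≈ (0.6667, -0.3333, -0.6667) (||v_1|| = 1).

λ_1 = 10,  λ_2 = 8.3028,  λ_3 = 4.6972;  v_1 ≈ (0.6667, -0.3333, -0.6667)


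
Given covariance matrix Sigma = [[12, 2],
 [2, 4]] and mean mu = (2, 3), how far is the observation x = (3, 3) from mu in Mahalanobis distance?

Step 1 — centre the observation: (x - mu) = (1, 0).

Step 2 — invert Sigma. det(Sigma) = 12·4 - (2)² = 44.
  Sigma^{-1} = (1/det) · [[d, -b], [-b, a]] = [[0.0909, -0.0455],
 [-0.0455, 0.2727]].

Step 3 — form the quadratic (x - mu)^T · Sigma^{-1} · (x - mu):
  Sigma^{-1} · (x - mu) = (0.0909, -0.0455).
  (x - mu)^T · [Sigma^{-1} · (x - mu)] = (1)·(0.0909) + (0)·(-0.0455) = 0.0909.

Step 4 — take square root: d = √(0.0909) ≈ 0.3015.

d(x, mu) = √(0.0909) ≈ 0.3015


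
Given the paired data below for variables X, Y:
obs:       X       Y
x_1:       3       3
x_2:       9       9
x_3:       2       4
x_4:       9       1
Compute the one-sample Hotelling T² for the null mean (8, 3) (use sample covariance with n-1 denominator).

Step 1 — sample mean vector:
  mean(X) = (3 + 9 + 2 + 9) / 4 = 23/4 = 5.75
  mean(Y) = (3 + 9 + 4 + 1) / 4 = 17/4 = 4.25
  x̄ = (5.75, 4.25),  deviation x̄ - mu_0 = (5.75, 4.25) - (8, 3) = (-2.25, 1.25).

Step 2 — sample covariance matrix, S[i,j] = (1/(n-1)) · Σ_k (x_{k,i} - mean_i) · (x_{k,j} - mean_j), divisor n-1 = 3:
  S[X,X] = ((-2.75)·(-2.75) + (3.25)·(3.25) + (-3.75)·(-3.75) + (3.25)·(3.25)) / 3 = 42.75/3 = 14.25
  S[X,Y] = ((-2.75)·(-1.25) + (3.25)·(4.75) + (-3.75)·(-0.25) + (3.25)·(-3.25)) / 3 = 9.25/3 = 3.0833
  S[Y,Y] = ((-1.25)·(-1.25) + (4.75)·(4.75) + (-0.25)·(-0.25) + (-3.25)·(-3.25)) / 3 = 34.75/3 = 11.5833
  S = [[14.25, 3.0833],
 [3.0833, 11.5833]].

Step 3 — invert S. det(S) = 14.25·11.5833 - (3.0833)² = 155.5556.
  S^{-1} = (1/det) · [[d, -b], [-b, a]] = [[0.0745, -0.0198],
 [-0.0198, 0.0916]].

Step 4 — quadratic form (x̄ - mu_0)^T · S^{-1} · (x̄ - mu_0):
  S^{-1} · (x̄ - mu_0) = (-0.1923, 0.1591),
  (x̄ - mu_0)^T · [...] = (-2.25)·(-0.1923) + (1.25)·(0.1591) = 0.6316.

Step 5 — scale by n: T² = 4 · 0.6316 = 2.5264.

T² ≈ 2.5264


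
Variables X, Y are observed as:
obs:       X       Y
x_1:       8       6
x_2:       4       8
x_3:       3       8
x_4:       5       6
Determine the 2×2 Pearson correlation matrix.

Step 1 — column means:
  mean(X) = (8 + 4 + 3 + 5) / 4 = 20/4 = 5
  mean(Y) = (6 + 8 + 8 + 6) / 4 = 28/4 = 7

Step 2 — sample variances and covariances s[i,j] = (1/(n-1)) · Σ_k (x_{k,i} - mean_i) · (x_{k,j} - mean_j), with n-1 = 3:
  s[X,X] = ((3)·(3) + (-1)·(-1) + (-2)·(-2) + (0)·(0)) / 3 = 14/3 = 4.6667
  s[X,Y] = ((3)·(-1) + (-1)·(1) + (-2)·(1) + (0)·(-1)) / 3 = -6/3 = -2
  s[Y,Y] = ((-1)·(-1) + (1)·(1) + (1)·(1) + (-1)·(-1)) / 3 = 4/3 = 1.3333
  Sample standard deviations s_i = √(s[i,i]):
  s(X) = √(4.6667) = 2.1602
  s(Y) = √(1.3333) = 1.1547

Step 3 — r_{ij} = s_{ij} / (s_i · s_j):
  r[X,X] = 1 (diagonal).
  r[X,Y] = -2 / (2.1602 · 1.1547) = -2 / 2.4944 = -0.8018
  r[Y,Y] = 1 (diagonal).

R is symmetric with unit diagonal. Assembling:

R = [[1, -0.8018],
 [-0.8018, 1]]
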